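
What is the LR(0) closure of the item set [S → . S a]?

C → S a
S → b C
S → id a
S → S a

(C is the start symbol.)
Start with: [S → . S a]
  [S → . S a] has the dot before S: add [S → . b C], [S → . id a]
No further items can be added.

CLOSURE = { [S → . S a], [S → . b C], [S → . id a] }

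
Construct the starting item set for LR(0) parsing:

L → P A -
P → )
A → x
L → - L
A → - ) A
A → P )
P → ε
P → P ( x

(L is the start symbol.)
{ [L → . - L], [L → . P A -], [L' → . L], [P → . )], [P → . P ( x], [P → .] }

First, augment the grammar with L' → L
I₀ = CLOSURE({ [L' → . L] }):
  [L' → . L] has the dot before L: add [L → . P A -], [L → . - L]
  [L → . P A -] has the dot before P: add [P → . )], [P → .], [P → . P ( x]
No further items can be added.

I₀ = { [L → . - L], [L → . P A -], [L' → . L], [P → . )], [P → . P ( x], [P → .] }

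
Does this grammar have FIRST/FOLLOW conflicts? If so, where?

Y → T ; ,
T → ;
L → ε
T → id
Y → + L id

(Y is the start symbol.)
No FIRST/FOLLOW conflicts.

A FIRST/FOLLOW conflict occurs when a non-terminal N has a nullable alternative N → β (β ⇒* ε) and another alternative N → α with FIRST(α) ∩ FOLLOW(N) ≠ ∅: on such a lookahead the parser cannot decide between expanding α and letting N vanish via β.

Nullable non-terminals: L.
L has a nullable alternative but only one production, so nothing to check.

T, Y have no nullable alternative, so no FIRST/FOLLOW check is needed there.

No FIRST/FOLLOW conflicts found.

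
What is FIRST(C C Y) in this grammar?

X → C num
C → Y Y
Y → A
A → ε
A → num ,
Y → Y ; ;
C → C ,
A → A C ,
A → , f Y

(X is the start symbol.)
{ ',', ';', 'num', ε }

FIRST sets of the non-terminals involved (from the grammar, by fixed-point iteration):
  FIRST(C) = { ',', ';', 'num', ε }
  FIRST(Y) = { ',', ';', 'num', ε }

To compute FIRST(C C Y), process the symbols left to right:
Symbol C is a non-terminal. Add FIRST(C) \ {ε} = { ',', ';', 'num' }
C is nullable (ε ∈ FIRST(C)), continue to the next symbol.
Symbol C is a non-terminal. Add FIRST(C) \ {ε} = { ',', ';', 'num' }
C is nullable (ε ∈ FIRST(C)), continue to the next symbol.
Symbol Y is a non-terminal. Add FIRST(Y) \ {ε} = { ',', ';', 'num' }
Y is nullable (ε ∈ FIRST(Y)), continue to the next symbol.
All symbols are nullable, so ε is in the result.
FIRST(C C Y) = { ',', ';', 'num', ε }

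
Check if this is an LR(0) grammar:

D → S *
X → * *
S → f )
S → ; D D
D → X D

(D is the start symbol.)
A grammar is LR(0) if no state in the canonical LR(0) collection has:
  - both a shift item (dot before a terminal) and a complete item (shift-reduce conflict), or
  - two or more complete items (reduce-reduce conflict; the accept item [D' → D .] counts as a complete item here).

Augment with D' → D and build the canonical LR(0) collection (I0 = CLOSURE({[D' → . D]}), then GOTO on every symbol after a dot until no new states appear). It has 13 states:
  I0: { [D → . S *], [D → . X D], [D' → . D], [S → . ; D D], [S → . f )], [X → . * *] }  — shift
  I1: { [X → * . *] }  — shift
  I2: { [D → . S *], [D → . X D], [S → . ; D D], [S → . f )], [S → ; . D D], [X → . * *] }  — shift
  I3: { [D' → D .] }  — accept
  I4: { [D → S . *] }  — shift
  I5: { [D → . S *], [D → . X D], [D → X . D], [S → . ; D D], [S → . f )], [X → . * *] }  — shift
  I6: { [S → f . )] }  — shift
  I7: { [S → f ) .] }  — reduce
  I8: { [D → X D .] }  — reduce
  I9: { [D → S * .] }  — reduce
  I10: { [D → . S *], [D → . X D], [S → . ; D D], [S → . f )], [S → ; D . D], [X → . * *] }  — shift
  I11: { [S → ; D D .] }  — reduce
  I12: { [X → * * .] }  — reduce

Every state is either a pure shift/goto state or contains exactly one complete item and nothing to shift — no conflicts. The grammar is LR(0).

Answer: Yes, the grammar is LR(0)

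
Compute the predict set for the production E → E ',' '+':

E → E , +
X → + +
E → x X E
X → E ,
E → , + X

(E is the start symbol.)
PREDICT(E → E ',' '+') = (FIRST(RHS) \ {ε}) ∪ (FOLLOW(E) if ε ∈ FIRST(RHS), i.e. RHS ⇒* ε)
FIRST(E) = { ',', 'x' }
FIRST(E ',' '+') = { ',', 'x' }
ε ∉ FIRST(E ',' '+'), so FOLLOW(E) is not added.
PREDICT(E → E ',' '+') = { ',', 'x' }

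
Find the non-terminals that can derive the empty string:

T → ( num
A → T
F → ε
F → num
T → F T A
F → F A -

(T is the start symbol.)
{ 'F' }

A non-terminal is nullable if it can derive ε (the empty string): either it has an ε-production, or it has a production whose right-hand side consists entirely of nullable non-terminals.

ε-productions: F → ε
So F is immediately nullable.
No further non-terminal can be added: every production for the remaining non-terminals contains a terminal or a non-nullable non-terminal.
Nullable = { 'F' }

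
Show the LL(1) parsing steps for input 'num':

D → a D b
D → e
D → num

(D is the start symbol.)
Stack is shown with the top on the left.

Stack  Input  Action
--------------------
D $    num $  output D → num
num $  num $  match 'num'
$      $      accept

The string is accepted.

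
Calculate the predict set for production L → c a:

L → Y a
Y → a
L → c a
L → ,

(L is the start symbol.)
{ 'c' }

PREDICT(L → c a) = (FIRST(RHS) \ {ε}) ∪ (FOLLOW(L) if ε ∈ FIRST(RHS), i.e. RHS ⇒* ε)
FIRST(c a) = { 'c' }
ε ∉ FIRST(c a), so FOLLOW(L) is not added.
PREDICT(L → c a) = { 'c' }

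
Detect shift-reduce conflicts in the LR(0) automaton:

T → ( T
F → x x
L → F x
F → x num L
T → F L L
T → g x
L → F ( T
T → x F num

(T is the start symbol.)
Augment with T' → T and build the canonical LR(0) collection (I0 = CLOSURE({[T' → . T]}), then GOTO on every symbol after a dot until no new states appear). It has 21 states:
  I0: { [F → . x num L], [F → . x x], [T → . ( T], [T → . F L L], [T → . g x], [T → . x F num], [T' → . T] }  — shift
  I1: { [F → . x num L], [F → . x x], [T → ( . T], [T → . ( T], [T → . F L L], [T → . g x], [T → . x F num] }  — shift
  I2: { [F → . x num L], [F → . x x], [L → . F ( T], [L → . F x], [T → F . L L] }  — shift
  I3: { [T' → T .] }  — accept
  I4: { [T → g . x] }  — shift
  I5: { [F → . x num L], [F → . x x], [F → x . num L], [F → x . x], [T → x . F num] }  — shift
  I6: { [T → x F . num] }  — shift
  I7: { [F → . x num L], [F → . x x], [F → x num . L], [L → . F ( T], [L → . F x] }  — shift
  I8: { [F → x . num L], [F → x . x], [F → x x .] }  — shift, reduce
  I9: { [F → x x .] }  — reduce
  I10: { [L → F . ( T], [L → F . x] }  — shift
  I11: { [F → x num L .] }  — reduce
  I12: { [F → x . num L], [F → x . x] }  — shift
  I13: { [F → . x num L], [F → . x x], [L → F ( . T], [T → . ( T], [T → . F L L], [T → . g x], [T → . x F num] }  — shift
  I14: { [L → F x .] }  — reduce
  I15: { [L → F ( T .] }  — reduce
  I16: { [T → x F num .] }  — reduce
  I17: { [T → g x .] }  — reduce
  I18: { [F → . x num L], [F → . x x], [L → . F ( T], [L → . F x], [T → F L . L] }  — shift
  I19: { [T → F L L .] }  — reduce
  I20: { [T → ( T .] }  — reduce

I8 contains reduce item [F → x x .] and shift items [F → x . num L], [F → x . x] — shift-reduce conflict.

Answer: Yes — I8: [F → x x .] vs [F → x . num L]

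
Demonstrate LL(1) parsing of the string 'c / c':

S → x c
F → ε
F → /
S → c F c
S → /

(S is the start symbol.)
LL(1) parsing maintains a stack (initially the start symbol over $) and the input. At each step: if the stack top is a terminal, match it against the current input token; if it is a non-terminal N, replace it with the RHS of M[N, lookahead] (the unique production whose predict set contains the lookahead).

Stack is shown with the top on the left.

Stack    Input    Action
------------------------
S $      c / c $  output S → c F c
c F c $  c / c $  match 'c'
F c $    / c $    output F → /
/ c $    / c $    match '/'
c $      c $      match 'c'
$        $        accept

The string is accepted.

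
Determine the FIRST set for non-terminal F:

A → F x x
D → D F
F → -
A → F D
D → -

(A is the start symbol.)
From F → -:
  - '-' is a terminal: add '-' and stop

Collecting: FIRST(F) = { '-' }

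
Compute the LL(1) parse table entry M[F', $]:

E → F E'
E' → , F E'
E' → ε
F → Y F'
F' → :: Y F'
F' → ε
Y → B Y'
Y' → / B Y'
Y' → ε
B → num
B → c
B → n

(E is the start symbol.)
F' → ε

To find M[F', $], we find productions for F' where $ is in the predict set (PREDICT(N → α) = (FIRST(α) \ {ε}) ∪ (FOLLOW(N) if α ⇒* ε)).

Relevant sets:
  FOLLOW(F') = { $, ',' }

F' → :: Y F': PREDICT = { '::' }
F' → ε: PREDICT = { $, ',' }
  $ is in predict set, so this production goes in M[F', $]

M[F', $] = F' → ε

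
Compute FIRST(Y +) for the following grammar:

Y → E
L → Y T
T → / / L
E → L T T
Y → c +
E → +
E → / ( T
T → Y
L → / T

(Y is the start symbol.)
FIRST sets of the non-terminals involved (from the grammar, by fixed-point iteration):
  FIRST(Y) = { '+', '/', 'c' }

To compute FIRST(Y +), process the symbols left to right:
Symbol Y is a non-terminal. Add FIRST(Y) \ {ε} = { '+', '/', 'c' }
Y is not nullable (ε ∉ FIRST(Y)), so stop here.
FIRST(Y +) = { '+', '/', 'c' }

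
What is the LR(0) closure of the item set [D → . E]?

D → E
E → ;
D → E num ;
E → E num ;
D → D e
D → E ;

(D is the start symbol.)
Start with: [D → . E]
  [D → . E] has the dot before E: add [E → . ;], [E → . E num ;]
No further items can be added.

CLOSURE = { [D → . E], [E → . ;], [E → . E num ;] }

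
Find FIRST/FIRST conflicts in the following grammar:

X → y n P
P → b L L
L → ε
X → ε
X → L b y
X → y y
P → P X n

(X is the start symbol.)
FIRST sets of the non-terminals at (or reachable through a nullable prefix from) the front of some alternative:
  FIRST(L) = { ε }
  FIRST(P) = { 'b' }

Productions for X:
  X → y n P: FIRST = { 'y' }
  X → ε: FIRST = { ε }
  X → L b y: FIRST = { 'b' }
  X → y y: FIRST = { 'y' }
Productions for P:
  P → b L L: FIRST = { 'b' }
  P → P X n: FIRST = { 'b' }
L has only one production, so no FIRST/FIRST conflict is possible there.

Conflict for X: X → y n P and X → y y
  Overlap: { 'y' }
Conflict for P: P → b L L and P → P X n
  Overlap: { 'b' }

Answer: Yes. X → y n P / X → y y on { 'y' }; P → b L L / P → P X n on { 'b' }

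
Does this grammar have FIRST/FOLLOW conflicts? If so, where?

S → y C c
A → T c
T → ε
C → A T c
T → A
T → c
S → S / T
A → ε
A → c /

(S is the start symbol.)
A FIRST/FOLLOW conflict occurs when a non-terminal N has a nullable alternative N → β (β ⇒* ε) and another alternative N → α with FIRST(α) ∩ FOLLOW(N) ≠ ∅: on such a lookahead the parser cannot decide between expanding α and letting N vanish via β.

Nullable non-terminals: A, T.
FIRST sets used below: FIRST(T) = { 'c', ε }, FIRST(A) = { 'c', ε }

A: nullable alternative(s) A → ε; FOLLOW(A) = { $, '/', 'c' }
  A → T c: FIRST \ {ε} = { 'c' } — overlaps FOLLOW(A) on { 'c' }: CONFLICT
  A → ε: FIRST \ {ε} = { } — this is the only nullable alternative, skip
  A → c /: FIRST \ {ε} = { 'c' } — overlaps FOLLOW(A) on { 'c' }: CONFLICT

T: nullable alternative(s) T → ε, T → A; FOLLOW(T) = { $, '/', 'c' }
  T → ε: FIRST \ {ε} = { } — disjoint from FOLLOW(T)
  T → A: FIRST \ {ε} = { 'c' } — overlaps FOLLOW(T) on { 'c' }: CONFLICT
  T → c: FIRST \ {ε} = { 'c' } — overlaps FOLLOW(T) on { 'c' }: CONFLICT

C, S have no nullable alternative, so no FIRST/FOLLOW check is needed there.

So the grammar has 4 FIRST/FOLLOW conflicts (marked CONFLICT above).

Answer: Yes. A → T c with FOLLOW(A) on { 'c' }; A → c '/' with FOLLOW(A) on { 'c' }; T → A with FOLLOW(T) on { 'c' }; T → c with FOLLOW(T) on { 'c' }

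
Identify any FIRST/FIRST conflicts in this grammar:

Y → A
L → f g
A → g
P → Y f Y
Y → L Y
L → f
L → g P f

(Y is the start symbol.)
Yes. Y → A / Y → L Y on { 'g' }; L → f g / L → f on { 'f' }

FIRST sets of the non-terminals at (or reachable through a nullable prefix from) the front of some alternative:
  FIRST(A) = { 'g' }
  FIRST(L) = { 'f', 'g' }

Productions for Y:
  Y → A: FIRST = { 'g' }
  Y → L Y: FIRST = { 'f', 'g' }
Productions for L:
  L → f g: FIRST = { 'f' }
  L → f: FIRST = { 'f' }
  L → g P f: FIRST = { 'g' }
A, P have only one production, so no FIRST/FIRST conflict is possible there.

Conflict for Y: Y → A and Y → L Y
  Overlap: { 'g' }
Conflict for L: L → f g and L → f
  Overlap: { 'f' }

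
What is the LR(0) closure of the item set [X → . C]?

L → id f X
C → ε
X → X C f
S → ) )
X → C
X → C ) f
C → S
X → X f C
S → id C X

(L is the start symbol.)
Start with: [X → . C]
  [X → . C] has the dot before C: add [C → .], [C → . S]
  [C → . S] has the dot before S: add [S → . ) )], [S → . id C X]
No further items can be added.

CLOSURE = { [C → . S], [C → .], [S → . ) )], [S → . id C X], [X → . C] }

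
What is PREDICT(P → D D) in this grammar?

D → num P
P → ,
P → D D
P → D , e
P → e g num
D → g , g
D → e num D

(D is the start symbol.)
{ 'e', 'g', 'num' }

PREDICT(P → D D) = (FIRST(RHS) \ {ε}) ∪ (FOLLOW(P) if ε ∈ FIRST(RHS), i.e. RHS ⇒* ε)
FIRST(D) = { 'e', 'g', 'num' }
FIRST(D D) = { 'e', 'g', 'num' }
ε ∉ FIRST(D D), so FOLLOW(P) is not added.
PREDICT(P → D D) = { 'e', 'g', 'num' }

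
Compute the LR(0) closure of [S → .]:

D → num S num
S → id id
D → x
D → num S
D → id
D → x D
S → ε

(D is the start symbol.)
To compute CLOSURE, for each item [A → α.Bβ] where B is a non-terminal, add [B → .γ] for all productions B → γ; repeat for the newly added items until nothing changes.

Start with: [S → .]
The dot is at the end, so nothing is added.

CLOSURE = { [S → .] }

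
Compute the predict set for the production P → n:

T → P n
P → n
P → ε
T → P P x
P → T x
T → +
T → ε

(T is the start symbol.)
PREDICT(P → n) = (FIRST(RHS) \ {ε}) ∪ (FOLLOW(P) if ε ∈ FIRST(RHS), i.e. RHS ⇒* ε)
FIRST(n) = { 'n' }
ε ∉ FIRST(n), so FOLLOW(P) is not added.
PREDICT(P → n) = { 'n' }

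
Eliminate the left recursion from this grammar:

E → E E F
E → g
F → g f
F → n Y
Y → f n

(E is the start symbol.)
E → g E'
E' → E F E'
E' → ε
F → g f
F → n Y
Y → f n

E is directly left-recursive. The standard transformation for
  A → A α₁ | ... | A α_m | β₁ | ... | β_n
is
  A  → β₁ A' | ... | β_n A'
  A' → α₁ A' | ... | α_m A' | ε

E → g becomes E → g E'
E → E E F becomes E' → E F E'
Add E' → ε

Productions for other non-terminals are unchanged:
  F → g f
  F → n Y
  Y → f n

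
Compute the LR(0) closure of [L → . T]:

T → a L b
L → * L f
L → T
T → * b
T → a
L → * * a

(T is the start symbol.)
To compute CLOSURE, for each item [A → α.Bβ] where B is a non-terminal, add [B → .γ] for all productions B → γ; repeat for the newly added items until nothing changes.

Start with: [L → . T]
  [L → . T] has the dot before T: add [T → . a L b], [T → . * b], [T → . a]
No further items can be added.

CLOSURE = { [L → . T], [T → . * b], [T → . a L b], [T → . a] }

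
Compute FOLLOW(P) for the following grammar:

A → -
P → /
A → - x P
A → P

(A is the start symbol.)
In A → - x P: P is at the end, add FOLLOW(A)
In A → P: P is at the end, add FOLLOW(A)

The FOLLOW sets referred to above (computed the same way, to a fixed point):
  FOLLOW(A) = { $ }

Taking the union: FOLLOW(P) = { $ }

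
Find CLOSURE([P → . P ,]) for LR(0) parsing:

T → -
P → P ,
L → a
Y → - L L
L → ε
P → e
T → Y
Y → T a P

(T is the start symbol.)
To compute CLOSURE, for each item [A → α.Bβ] where B is a non-terminal, add [B → .γ] for all productions B → γ; repeat for the newly added items until nothing changes.

Start with: [P → . P ,]
  [P → . P ,] has the dot before P: add [P → . e]
No further items can be added.

CLOSURE = { [P → . P ,], [P → . e] }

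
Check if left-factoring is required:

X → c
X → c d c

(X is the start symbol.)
Left-factoring is needed when two productions for the same non-terminal
share a common prefix on the right-hand side.

Productions for X:
  X → c
  X → c d c

Found common prefix 'c' in productions for X

Answer: Yes, X has productions with common prefix 'c'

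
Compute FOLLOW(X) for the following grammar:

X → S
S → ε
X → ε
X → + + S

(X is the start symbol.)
{ $ }

X is the start symbol, so $ ∈ FOLLOW(X).
X does not occur on any right-hand side.

Taking the union: FOLLOW(X) = { $ }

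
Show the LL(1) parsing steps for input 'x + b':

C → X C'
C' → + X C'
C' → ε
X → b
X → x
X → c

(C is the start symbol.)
LL(1) parsing maintains a stack (initially the start symbol over $) and the input. At each step: if the stack top is a terminal, match it against the current input token; if it is a non-terminal N, replace it with the RHS of M[N, lookahead] (the unique production whose predict set contains the lookahead).

Stack is shown with the top on the left.

Stack     Input    Action
-------------------------
C $       x + b $  output C → X C'
X C' $    x + b $  output X → x
x C' $    x + b $  match 'x'
C' $      + b $    output C' → + X C'
+ X C' $  + b $    match '+'
X C' $    b $      output X → b
b C' $    b $      match 'b'
C' $      $        output C' → ε
$         $        accept

The string is accepted.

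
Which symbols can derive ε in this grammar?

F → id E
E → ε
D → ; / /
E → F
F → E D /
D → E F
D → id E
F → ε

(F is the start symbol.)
{ 'D', 'E', 'F' }

A non-terminal is nullable if it can derive ε (the empty string): either it has an ε-production, or it has a production whose right-hand side consists entirely of nullable non-terminals.

ε-productions: E → ε, F → ε
So E, F are immediately nullable.
D → E F: every symbol on the right is nullable, so D is nullable too.
Every non-terminal is now nullable.
Nullable = { 'D', 'E', 'F' }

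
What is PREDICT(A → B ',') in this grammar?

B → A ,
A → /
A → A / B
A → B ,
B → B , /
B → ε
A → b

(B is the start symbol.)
PREDICT(A → B ',') = (FIRST(RHS) \ {ε}) ∪ (FOLLOW(A) if ε ∈ FIRST(RHS), i.e. RHS ⇒* ε)
FIRST(B) = { ',', '/', 'b', ε }
FIRST(B ',') = { ',', '/', 'b' }
ε ∉ FIRST(B ','), so FOLLOW(A) is not added.
PREDICT(A → B ',') = { ',', '/', 'b' }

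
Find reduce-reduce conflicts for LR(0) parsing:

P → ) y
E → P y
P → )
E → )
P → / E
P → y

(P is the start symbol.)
Yes — I5: [E → ) .] vs [P → ) .]

A reduce-reduce conflict occurs when an LR(0) state has two complete items [A → α .] and [B → β .] — both call for a reduction, and with no lookahead the parser cannot choose between them.

Augment with P' → P and build the canonical LR(0) collection (I0 = CLOSURE({[P' → . P]}), then GOTO on every symbol after a dot until no new states appear). It has 10 states:
  I0: { [P → . ) y], [P → . )], [P → . / E], [P → . y], [P' → . P] }  — shift
  I1: { [P → ) . y], [P → ) .] }  — shift, reduce
  I2: { [E → . )], [E → . P y], [P → . ) y], [P → . )], [P → . / E], [P → . y], [P → / . E] }  — shift
  I3: { [P' → P .] }  — accept
  I4: { [P → y .] }  — reduce
  I5: { [E → ) .], [P → ) . y], [P → ) .] }  — shift, 2 reduces
  I6: { [P → / E .] }  — reduce
  I7: { [E → P . y] }  — shift
  I8: { [E → P y .] }  — reduce
  I9: { [P → ) y .] }  — reduce

I5 contains complete items [E → ) .], [P → ) .] — reduce-reduce conflict.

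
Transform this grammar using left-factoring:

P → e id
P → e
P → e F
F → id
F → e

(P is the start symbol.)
Left-factoring transforms A → αβ₁ | αβ₂ into A → αA' and A' → β₁ | β₂
(α is the longest common prefix among the alternatives). Repeat until
no nonterminal has two alternatives with a common prefix.

Round 1: P has alternatives sharing prefix 'e'. Introduce P': P → e P'
  Add: P' → id
  Add: P' → ε
  Add: P' → F

No remaining common prefixes — done.

Resulting grammar:
P → e P'
P' → id
P' → ε
P' → F
F → id
F → e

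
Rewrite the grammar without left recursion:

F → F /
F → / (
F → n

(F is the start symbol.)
F is directly left-recursive. The standard transformation for
  A → A α₁ | ... | A α_m | β₁ | ... | β_n
is
  A  → β₁ A' | ... | β_n A'
  A' → α₁ A' | ... | α_m A' | ε

F → / ( becomes F → / ( F'
F → n becomes F → n F'
F → F / becomes F' → / F'
Add F' → ε

Resulting grammar:
F → / ( F'
F → n F'
F' → / F'
F' → ε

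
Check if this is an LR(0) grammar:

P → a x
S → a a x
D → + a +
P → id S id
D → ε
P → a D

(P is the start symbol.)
No. Shift-reduce conflict between [D → .] and [D → . + a +]

A grammar is LR(0) if no state in the canonical LR(0) collection has:
  - both a shift item (dot before a terminal) and a complete item (shift-reduce conflict), or
  - two or more complete items (reduce-reduce conflict; the accept item [P' → P .] counts as a complete item here).

Augment with P' → P and build the canonical LR(0) collection (I0 = CLOSURE({[P' → . P]}), then GOTO on every symbol after a dot until no new states appear). It has 14 states:
  I0: { [P → . a D], [P → . a x], [P → . id S id], [P' → . P] }  — shift
  I1: { [P' → P .] }  — accept
  I2: { [D → . + a +], [D → .], [P → a . D], [P → a . x] }  — shift, reduce
  I3: { [P → id . S id], [S → . a a x] }  — shift
  I4: { [P → id S . id] }  — shift
  I5: { [S → a . a x] }  — shift
  I6: { [S → a a . x] }  — shift
  I7: { [S → a a x .] }  — reduce
  I8: { [P → id S id .] }  — reduce
  I9: { [D → + . a +] }  — shift
  I10: { [P → a D .] }  — reduce
  I11: { [P → a x .] }  — reduce
  I12: { [D → + a . +] }  — shift
  I13: { [D → + a + .] }  — reduce

Conflict in state I2:
  Shift-reduce conflict between [D → .] and [D → . + a +]
So the grammar is NOT LR(0).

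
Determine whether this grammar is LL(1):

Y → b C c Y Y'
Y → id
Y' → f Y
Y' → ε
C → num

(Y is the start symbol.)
A grammar is LL(1) if for each non-terminal N with multiple productions, the predict sets of those productions are pairwise disjoint, where PREDICT(N → α) = (FIRST(α) \ {ε}) ∪ (FOLLOW(N) if α ⇒* ε).

Relevant sets:
  FOLLOW(Y') = { $, 'f' }

For Y:
  PREDICT(Y → b C c Y Y') = { 'b' }
  PREDICT(Y → id) = { 'id' }
For Y':
  PREDICT(Y' → f Y) = { 'f' }
  PREDICT(Y' → ε) = { $, 'f' }
C has a single production, so nothing to check there.

Conflict found: Predict set conflict for Y': { 'f' }
The grammar is NOT LL(1).

Answer: No. Predict set conflict for Y': { 'f' }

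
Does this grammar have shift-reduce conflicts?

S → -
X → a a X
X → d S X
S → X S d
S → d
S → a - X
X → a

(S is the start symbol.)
Augment with S' → S and build the canonical LR(0) collection (I0 = CLOSURE({[S' → . S]}), then GOTO on every symbol after a dot until no new states appear). It has 16 states:
  I0: { [S → . -], [S → . X S d], [S → . a - X], [S → . d], [S' → . S], [X → . a a X], [X → . a], [X → . d S X] }  — shift
  I1: { [S → - .] }  — reduce
  I2: { [S' → S .] }  — accept
  I3: { [S → . -], [S → . X S d], [S → . a - X], [S → . d], [S → X . S d], [X → . a a X], [X → . a], [X → . d S X] }  — shift
  I4: { [S → a . - X], [X → a . a X], [X → a .] }  — shift, reduce
  I5: { [S → . -], [S → . X S d], [S → . a - X], [S → . d], [S → d .], [X → . a a X], [X → . a], [X → . d S X], [X → d . S X] }  — shift, reduce
  I6: { [X → . a a X], [X → . a], [X → . d S X], [X → d S . X] }  — shift
  I7: { [X → d S X .] }  — reduce
  I8: { [X → a . a X], [X → a .] }  — shift, reduce
  I9: { [S → . -], [S → . X S d], [S → . a - X], [S → . d], [X → . a a X], [X → . a], [X → . d S X], [X → d . S X] }  — shift
  I10: { [X → . a a X], [X → . a], [X → . d S X], [X → a a . X] }  — shift
  I11: { [X → a a X .] }  — reduce
  I12: { [S → a - . X], [X → . a a X], [X → . a], [X → . d S X] }  — shift
  I13: { [S → a - X .] }  — reduce
  I14: { [S → X S . d] }  — shift
  I15: { [S → X S d .] }  — reduce

I4 contains reduce item [X → a .] and shift items [S → a . - X], [X → a . a X] — shift-reduce conflict.
I5 contains reduce item [S → d .] and shift items [S → . -], [S → . a - X], [S → . d], [X → . a], [X → . a a X], [X → . d S X] — shift-reduce conflict.
I8 contains reduce item [X → a .] and shift item [X → a . a X] — shift-reduce conflict.

Answer: Yes — I4: [X → a .] vs [S → a . - X]; I5: [S → d .] vs [S → . -]; I8: [X → a .] vs [X → a . a X]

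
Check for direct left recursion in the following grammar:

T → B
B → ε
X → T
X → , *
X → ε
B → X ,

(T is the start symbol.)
No direct left recursion

Direct left recursion occurs when N → N α for some non-terminal N (the right-hand side begins with the left-hand side itself).

T → B: starts with B
B → ε: starts with ε
X → T: starts with T
X → , *: starts with ','
X → ε: starts with ε
B → X ,: starts with X

No direct left recursion found.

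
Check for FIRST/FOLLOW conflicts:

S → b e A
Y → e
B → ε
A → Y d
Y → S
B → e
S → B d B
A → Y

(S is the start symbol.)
Nullable non-terminals: B.

B: nullable alternative(s) B → ε; FOLLOW(B) = { $, 'd' }
  B → ε: FIRST \ {ε} = { } — this is the only nullable alternative, skip
  B → e: FIRST \ {ε} = { 'e' } — disjoint from FOLLOW(B)

A, S, Y have no nullable alternative, so no FIRST/FOLLOW check is needed there.

No FIRST/FOLLOW conflicts found.

Answer: No FIRST/FOLLOW conflicts.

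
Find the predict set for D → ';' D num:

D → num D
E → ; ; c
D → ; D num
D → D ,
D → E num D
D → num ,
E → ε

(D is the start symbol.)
{ ';' }

PREDICT(D → ';' D num) = (FIRST(RHS) \ {ε}) ∪ (FOLLOW(D) if ε ∈ FIRST(RHS), i.e. RHS ⇒* ε)
FIRST(';' D num) = { ';' }
ε ∉ FIRST(';' D num), so FOLLOW(D) is not added.
PREDICT(D → ';' D num) = { ';' }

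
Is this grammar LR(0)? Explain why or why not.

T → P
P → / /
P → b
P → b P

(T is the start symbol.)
Augment with T' → T and build the canonical LR(0) collection (I0 = CLOSURE({[T' → . T]}), then GOTO on every symbol after a dot until no new states appear). It has 7 states:
  I0: { [P → . / /], [P → . b P], [P → . b], [T → . P], [T' → . T] }  — shift
  I1: { [P → / . /] }  — shift
  I2: { [T → P .] }  — reduce
  I3: { [T' → T .] }  — accept
  I4: { [P → . / /], [P → . b P], [P → . b], [P → b . P], [P → b .] }  — shift, reduce
  I5: { [P → b P .] }  — reduce
  I6: { [P → / / .] }  — reduce

Conflict in state I4:
  Shift-reduce conflict between [P → b .] and [P → . / /]
So the grammar is NOT LR(0).

Answer: No. Shift-reduce conflict between [P → b .] and [P → . / /]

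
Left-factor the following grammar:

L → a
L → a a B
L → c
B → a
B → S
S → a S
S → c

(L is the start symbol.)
L → a L'
L' → ε
L' → a B
L → c
B → a
B → S
S → a S
S → c

Left-factoring transforms A → αβ₁ | αβ₂ into A → αA' and A' → β₁ | β₂
(α is the longest common prefix among the alternatives). Repeat until
no nonterminal has two alternatives with a common prefix.

Round 1: L has alternatives sharing prefix 'a'. Introduce L': L → a L'
  Add: L' → ε
  Add: L' → a B

No remaining common prefixes — done.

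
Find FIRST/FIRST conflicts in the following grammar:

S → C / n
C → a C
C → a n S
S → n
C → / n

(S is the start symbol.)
A FIRST/FIRST conflict occurs when two productions N → α and N → β for the same non-terminal have FIRST(α) ∩ FIRST(β) ≠ ∅ (with ε ∈ FIRST of a nullable right-hand side, so two nullable alternatives also conflict).

FIRST sets of the non-terminals at (or reachable through a nullable prefix from) the front of some alternative:
  FIRST(C) = { '/', 'a' }

Productions for S:
  S → C / n: FIRST = { '/', 'a' }
  S → n: FIRST = { 'n' }
Productions for C:
  C → a C: FIRST = { 'a' }
  C → a n S: FIRST = { 'a' }
  C → / n: FIRST = { '/' }

Conflict for C: C → a C and C → a n S
  Overlap: { 'a' }

Answer: Yes. C → a C / C → a n S on { 'a' }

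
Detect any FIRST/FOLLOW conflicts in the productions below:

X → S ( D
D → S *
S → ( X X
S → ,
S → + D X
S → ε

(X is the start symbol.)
Nullable non-terminals: S.

S: nullable alternative(s) S → ε; FOLLOW(S) = { '(', '*' }
  S → ( X X: FIRST \ {ε} = { '(' } — overlaps FOLLOW(S) on { '(' }: CONFLICT
  S → ,: FIRST \ {ε} = { ',' } — disjoint from FOLLOW(S)
  S → + D X: FIRST \ {ε} = { '+' } — disjoint from FOLLOW(S)
  S → ε: FIRST \ {ε} = { } — this is the only nullable alternative, skip

D, X have no nullable alternative, so no FIRST/FOLLOW check is needed there.

So the grammar has 1 FIRST/FOLLOW conflict (marked CONFLICT above).

Answer: Yes. S → '(' X X with FOLLOW(S) on { '(' }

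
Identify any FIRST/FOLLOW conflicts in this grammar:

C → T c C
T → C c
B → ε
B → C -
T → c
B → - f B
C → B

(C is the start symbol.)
A FIRST/FOLLOW conflict occurs when a non-terminal N has a nullable alternative N → β (β ⇒* ε) and another alternative N → α with FIRST(α) ∩ FOLLOW(N) ≠ ∅: on such a lookahead the parser cannot decide between expanding α and letting N vanish via β.

Nullable non-terminals: B, C.
FIRST sets used below: FIRST(C) = { '-', 'c', ε }, FIRST(T) = { '-', 'c' }, FIRST(B) = { '-', 'c', ε }

B: nullable alternative(s) B → ε; FOLLOW(B) = { $, '-', 'c' }
  B → ε: FIRST \ {ε} = { } — this is the only nullable alternative, skip
  B → C -: FIRST \ {ε} = { '-', 'c' } — overlaps FOLLOW(B) on { '-', 'c' }: CONFLICT
  B → - f B: FIRST \ {ε} = { '-' } — overlaps FOLLOW(B) on { '-' }: CONFLICT

C: nullable alternative(s) C → B; FOLLOW(C) = { $, '-', 'c' }
  C → T c C: FIRST \ {ε} = { '-', 'c' } — overlaps FOLLOW(C) on { '-', 'c' }: CONFLICT
  C → B: FIRST \ {ε} = { '-', 'c' } — this is the only nullable alternative, skip

T has no nullable alternative, so no FIRST/FOLLOW check is needed there.

So the grammar has 3 FIRST/FOLLOW conflicts (marked CONFLICT above).

Answer: Yes. C → T c C with FOLLOW(C) on { '-', 'c' }; B → C '-' with FOLLOW(B) on { '-', 'c' }; B → '-' f B with FOLLOW(B) on { '-' }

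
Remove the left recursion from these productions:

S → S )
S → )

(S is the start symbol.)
S is directly left-recursive. The standard transformation for
  A → A α₁ | ... | A α_m | β₁ | ... | β_n
is
  A  → β₁ A' | ... | β_n A'
  A' → α₁ A' | ... | α_m A' | ε

S → ) becomes S → ) S'
S → S ) becomes S' → ) S'
Add S' → ε

Resulting grammar:
S → ) S'
S' → ) S'
S' → ε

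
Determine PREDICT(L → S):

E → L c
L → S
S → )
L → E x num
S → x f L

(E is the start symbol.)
PREDICT(L → S) = (FIRST(RHS) \ {ε}) ∪ (FOLLOW(L) if ε ∈ FIRST(RHS), i.e. RHS ⇒* ε)
FIRST(S) = { ')', 'x' }
FIRST(S) = { ')', 'x' }
ε ∉ FIRST(S), so FOLLOW(L) is not added.
PREDICT(L → S) = { ')', 'x' }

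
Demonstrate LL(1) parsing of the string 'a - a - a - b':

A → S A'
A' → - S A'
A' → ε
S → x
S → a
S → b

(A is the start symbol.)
Stack is shown with the top on the left.

Stack     Input            Action
---------------------------------
A $       a - a - a - b $  output A → S A'
S A' $    a - a - a - b $  output S → a
a A' $    a - a - a - b $  match 'a'
A' $      - a - a - b $    output A' → - S A'
- S A' $  - a - a - b $    match '-'
S A' $    a - a - b $      output S → a
a A' $    a - a - b $      match 'a'
A' $      - a - b $        output A' → - S A'
- S A' $  - a - b $        match '-'
S A' $    a - b $          output S → a
a A' $    a - b $          match 'a'
A' $      - b $            output A' → - S A'
- S A' $  - b $            match '-'
S A' $    b $              output S → b
b A' $    b $              match 'b'
A' $      $                output A' → ε
$         $                accept

The string is accepted.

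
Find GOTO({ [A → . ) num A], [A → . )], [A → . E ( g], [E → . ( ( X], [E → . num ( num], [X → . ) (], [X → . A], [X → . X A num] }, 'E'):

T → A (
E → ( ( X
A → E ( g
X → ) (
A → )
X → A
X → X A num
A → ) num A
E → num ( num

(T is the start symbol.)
{ [A → E . ( g] }

GOTO(I, 'E') = CLOSURE({ [A → αX.β] : [A → α.Xβ] ∈ I, X = 'E' })

Items with dot before 'E', with the dot advanced:
  [A → . E ( g] → [A → E . ( g]
Closure adds nothing (no advanced item has the dot before a non-terminal).

GOTO = { [A → E . ( g] }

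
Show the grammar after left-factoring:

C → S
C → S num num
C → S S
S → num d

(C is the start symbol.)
Left-factoring transforms A → αβ₁ | αβ₂ into A → αA' and A' → β₁ | β₂
(α is the longest common prefix among the alternatives). Repeat until
no nonterminal has two alternatives with a common prefix.

Round 1: C has alternatives sharing prefix 'S'. Introduce C': C → S C'
  Add: C' → ε
  Add: C' → num num
  Add: C' → S

No remaining common prefixes — done.

Resulting grammar:
C → S C'
C' → ε
C' → num num
C' → S
S → num d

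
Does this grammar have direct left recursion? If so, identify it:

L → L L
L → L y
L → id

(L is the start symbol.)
Direct left recursion occurs when N → N α for some non-terminal N (the right-hand side begins with the left-hand side itself).

L → L L: LEFT RECURSIVE (starts with L)
L → L y: LEFT RECURSIVE (starts with L)
L → id: starts with id

The grammar has direct left recursion on: L.

Answer: Yes, L is left-recursive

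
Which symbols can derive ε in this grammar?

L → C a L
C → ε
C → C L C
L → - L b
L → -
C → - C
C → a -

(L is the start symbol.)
A non-terminal is nullable if it can derive ε (the empty string): either it has an ε-production, or it has a production whose right-hand side consists entirely of nullable non-terminals.

ε-productions: C → ε
So C is immediately nullable.
No further non-terminal can be added: every production for the remaining non-terminals contains a terminal or a non-nullable non-terminal.
Nullable = { 'C' }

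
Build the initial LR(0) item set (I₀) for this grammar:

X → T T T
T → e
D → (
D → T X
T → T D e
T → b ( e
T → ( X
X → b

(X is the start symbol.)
{ [T → . ( X], [T → . T D e], [T → . b ( e], [T → . e], [X → . T T T], [X → . b], [X' → . X] }

First, augment the grammar with X' → X
I₀ = CLOSURE({ [X' → . X] }):
  [X' → . X] has the dot before X: add [X → . T T T], [X → . b]
  [X → . T T T] has the dot before T: add [T → . e], [T → . T D e], [T → . b ( e], [T → . ( X]
No further items can be added.

I₀ = { [T → . ( X], [T → . T D e], [T → . b ( e], [T → . e], [X → . T T T], [X → . b], [X' → . X] }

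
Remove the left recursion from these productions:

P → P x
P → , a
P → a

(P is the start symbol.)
P → , a P'
P → a P'
P' → x P'
P' → ε

P is directly left-recursive. The standard transformation for
  A → A α₁ | ... | A α_m | β₁ | ... | β_n
is
  A  → β₁ A' | ... | β_n A'
  A' → α₁ A' | ... | α_m A' | ε

P → , a becomes P → , a P'
P → a becomes P → a P'
P → P x becomes P' → x P'
Add P' → ε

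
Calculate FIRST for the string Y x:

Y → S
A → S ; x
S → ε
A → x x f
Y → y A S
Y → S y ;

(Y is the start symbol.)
{ 'x', 'y' }

FIRST sets of the non-terminals involved (from the grammar, by fixed-point iteration):
  FIRST(Y) = { 'y', ε }

To compute FIRST(Y x), process the symbols left to right:
Symbol Y is a non-terminal. Add FIRST(Y) \ {ε} = { 'y' }
Y is nullable (ε ∈ FIRST(Y)), continue to the next symbol.
Symbol x is a terminal. Add 'x' and stop.
FIRST(Y x) = { 'x', 'y' }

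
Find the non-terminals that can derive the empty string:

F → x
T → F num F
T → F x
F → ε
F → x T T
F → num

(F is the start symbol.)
A non-terminal is nullable if it can derive ε (the empty string): either it has an ε-production, or it has a production whose right-hand side consists entirely of nullable non-terminals.

ε-productions: F → ε
So F is immediately nullable.
No further non-terminal can be added: every production for the remaining non-terminals contains a terminal or a non-nullable non-terminal.
Nullable = { 'F' }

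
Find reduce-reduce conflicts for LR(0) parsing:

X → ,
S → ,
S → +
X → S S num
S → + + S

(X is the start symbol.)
Yes — I2: [S → , .] vs [X → , .]

A reduce-reduce conflict occurs when an LR(0) state has two complete items [A → α .] and [B → β .] — both call for a reduction, and with no lookahead the parser cannot choose between them.

Augment with X' → X and build the canonical LR(0) collection (I0 = CLOSURE({[X' → . X]}), then GOTO on every symbol after a dot until no new states appear). It has 10 states:
  I0: { [S → . + + S], [S → . +], [S → . ,], [X → . ,], [X → . S S num], [X' → . X] }  — shift
  I1: { [S → + . + S], [S → + .] }  — shift, reduce
  I2: { [S → , .], [X → , .] }  — 2 reduces
  I3: { [S → . + + S], [S → . +], [S → . ,], [X → S . S num] }  — shift
  I4: { [X' → X .] }  — accept
  I5: { [S → , .] }  — reduce
  I6: { [X → S S . num] }  — shift
  I7: { [X → S S num .] }  — reduce
  I8: { [S → + + . S], [S → . + + S], [S → . +], [S → . ,] }  — shift
  I9: { [S → + + S .] }  — reduce

I2 contains complete items [S → , .], [X → , .] — reduce-reduce conflict.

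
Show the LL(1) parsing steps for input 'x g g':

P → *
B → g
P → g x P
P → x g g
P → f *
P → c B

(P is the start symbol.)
LL(1) parsing maintains a stack (initially the start symbol over $) and the input. At each step: if the stack top is a terminal, match it against the current input token; if it is a non-terminal N, replace it with the RHS of M[N, lookahead] (the unique production whose predict set contains the lookahead).

Stack is shown with the top on the left.

Stack    Input    Action
------------------------
P $      x g g $  output P → x g g
x g g $  x g g $  match 'x'
g g $    g g $    match 'g'
g $      g $      match 'g'
$        $        accept

The string is accepted.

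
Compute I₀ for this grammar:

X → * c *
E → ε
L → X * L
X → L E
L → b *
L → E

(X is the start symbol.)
First, augment the grammar with X' → X
I₀ = CLOSURE({ [X' → . X] }):
  [X' → . X] has the dot before X: add [X → . * c *], [X → . L E]
  [X → . L E] has the dot before L: add [L → . X * L], [L → . b *], [L → . E]
  [L → . E] has the dot before E: add [E → .]
No further items can be added.

I₀ = { [E → .], [L → . E], [L → . X * L], [L → . b *], [X → . * c *], [X → . L E], [X' → . X] }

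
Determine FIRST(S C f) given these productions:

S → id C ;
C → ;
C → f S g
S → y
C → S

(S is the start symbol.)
FIRST sets of the non-terminals involved (from the grammar, by fixed-point iteration):
  FIRST(S) = { 'id', 'y' }

To compute FIRST(S C f), process the symbols left to right:
Symbol S is a non-terminal. Add FIRST(S) \ {ε} = { 'id', 'y' }
S is not nullable (ε ∉ FIRST(S)), so stop here.
FIRST(S C f) = { 'id', 'y' }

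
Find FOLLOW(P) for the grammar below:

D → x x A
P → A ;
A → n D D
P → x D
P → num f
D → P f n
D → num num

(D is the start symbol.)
{ 'f' }

In D → P f n: P is followed by f n, add FIRST(f n) \ {ε} = { 'f' }

Taking the union: FOLLOW(P) = { 'f' }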